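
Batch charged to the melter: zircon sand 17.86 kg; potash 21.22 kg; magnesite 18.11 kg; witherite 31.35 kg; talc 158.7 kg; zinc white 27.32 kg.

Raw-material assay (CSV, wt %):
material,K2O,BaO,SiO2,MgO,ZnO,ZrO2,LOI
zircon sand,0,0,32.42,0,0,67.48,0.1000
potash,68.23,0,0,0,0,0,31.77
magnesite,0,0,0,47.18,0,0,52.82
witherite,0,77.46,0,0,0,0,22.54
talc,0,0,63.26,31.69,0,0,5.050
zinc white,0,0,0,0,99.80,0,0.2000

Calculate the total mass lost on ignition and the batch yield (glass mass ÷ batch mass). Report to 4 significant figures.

LOI loss = 31.46 kg; glass = 243.1 kg; yield = 88.54%

The whole derivation holds full float precision end to end; the intermediate values are rounded to four significant digits as shown. Every reported result receives exactly one rounding; all derived quantities, which include ignition loss, totals, net glass mass, yield, the six compositions, are computed at full float precision, as quoted within question or answer, from the weighed amounts at 243.1 kg of glass.
Ignition loss by material:
  zircon sand: 17.86 × 0.001000 = 0.01786 kg
  potash: 21.22 × 0.3177 = 6.742 kg
  magnesite: 18.11 × 0.5282 = 9.566 kg
  witherite: 31.35 × 0.2254 = 7.066 kg
  talc: 158.7 × 0.05050 = 8.014 kg
  zinc white: 27.32 × 0.002000 = 0.05464 kg
Total LOI = 31.46 kg
Glass = batch − LOI = 274.6 − 31.46 = 243.1 kg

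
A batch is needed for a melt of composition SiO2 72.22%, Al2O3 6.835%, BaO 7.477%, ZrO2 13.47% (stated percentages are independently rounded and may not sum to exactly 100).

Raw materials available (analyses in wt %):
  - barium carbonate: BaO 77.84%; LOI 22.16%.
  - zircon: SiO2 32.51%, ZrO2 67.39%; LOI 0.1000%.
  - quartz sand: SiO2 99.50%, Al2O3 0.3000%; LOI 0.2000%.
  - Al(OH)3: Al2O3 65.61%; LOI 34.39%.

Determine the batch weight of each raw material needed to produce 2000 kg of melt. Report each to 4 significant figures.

Batch per 2000 kg melt:
  barium carbonate: 192.1 kg
  zircon: 399.8 kg
  quartz sand: 1321 kg
  Al(OH)3: 202.3 kg
Total batch = 2115 kg; LOI loss = 115.2 kg; yield = 94.55%

Values along the way are printed, rounded to four significant figures, in the printout. The working math keeps exact precision at all times; exactly one rounding goes into each reported value — all derived quantities (LOI, the four compositions, the yield, totals, net glass mass) are computed at exact precision from the weighed amounts on 2000 kg of glass precisely as stated by question or answer.
Per-oxide target masses for 2000 kg melt:
  SiO2: 72.22% × 2000 = 1444 kg
  Al2O3: 6.835% × 2000 = 136.7 kg
  BaO: 7.477% × 2000 = 149.5 kg
  ZrO2: 13.47% × 2000 = 269.4 kg
Balance tally, oxide-wise, on the weights just shown, versus the basis set out (oxide sums agree with the targets up to rounding of the answer):
  SiO2: 399.8·0.3251 + 1321·0.9950 = 1444 kg (target 1444 kg)
  Al2O3: 1321·0.003000 + 202.3·0.6561 = 136.7 kg (target 136.7 kg)
  BaO: 192.1·0.7784 = 149.5 kg (target 149.5 kg)
  ZrO2: 399.8·0.6739 = 269.4 kg (target 269.4 kg)
Glass-mass bookkeeping: total batch − LOI = 2000 kg (the Σ of target masses is 2000 kg; versus the stated basis of 2000 kg — a pure rounding effect).
Batch total: Σ batch = 2115 kg; loss to ignition Σ batch·LOI = 115.2 kg; yield, glass over the total, = 94.55%.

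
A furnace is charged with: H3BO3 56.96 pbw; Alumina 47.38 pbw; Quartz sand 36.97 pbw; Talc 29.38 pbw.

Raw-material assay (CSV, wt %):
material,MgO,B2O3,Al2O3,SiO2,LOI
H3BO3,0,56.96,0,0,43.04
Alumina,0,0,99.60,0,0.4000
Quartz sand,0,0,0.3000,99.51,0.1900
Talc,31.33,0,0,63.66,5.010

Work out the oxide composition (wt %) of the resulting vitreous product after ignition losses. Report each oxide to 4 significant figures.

Each numeric step keeps full precision through the solve; mid-chain values are shown, with 4-significant-figure rounding, alongside each step. A single rounding completes each reported figure; derived quantities (the four compositions, totals, LOI, the yield, net glass mass) are recomputed at full float precision using the weight values at 144.4 pbw of glass as they appear in the question or the answer.
Oxide-by-oxide delivered mass:
  MgO: 29.38·0.3133 = 9.205 pbw
  B2O3: 56.96·0.5696 = 32.44 pbw
  Al2O3: 47.38·0.9960 + 36.97·0.003000 = 47.30 pbw
  SiO2: 36.97·0.9951 + 29.38·0.6366 = 55.49 pbw
LOI: 56.96·0.4304 + 47.38·0.004000 + 36.97·0.001900 + 29.38·0.05010 = 26.25 pbw
Glass = total batch minus LOI = 170.7 − 26.25 = 144.4 pbw (consistent with Σ oxide mass)
percent share: oxide ÷ glass, ×100

Glass mass = 144.4 pbw (batch 170.7 − LOI 26.25).
Composition: MgO 6.373%, B2O3 22.46%, Al2O3 32.75%, SiO2 38.42%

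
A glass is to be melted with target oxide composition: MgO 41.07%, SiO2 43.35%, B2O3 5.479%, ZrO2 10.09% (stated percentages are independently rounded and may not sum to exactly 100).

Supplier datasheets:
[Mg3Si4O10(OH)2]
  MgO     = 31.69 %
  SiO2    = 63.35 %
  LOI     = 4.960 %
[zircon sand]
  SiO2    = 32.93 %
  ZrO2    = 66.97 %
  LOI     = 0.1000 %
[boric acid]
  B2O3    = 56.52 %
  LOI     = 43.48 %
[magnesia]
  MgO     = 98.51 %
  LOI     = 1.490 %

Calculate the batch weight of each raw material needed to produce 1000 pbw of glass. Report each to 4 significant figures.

The intermediate values appear (rounded to 4 significant digits) as written; all arithmetic maintains exact precision at each step; each reported value includes exactly one rounding. Derived quantities (the yield, totals, four oxide percentages, LOI, glass mass) are computed at exact precision from the weighed amounts per 1000 pbw of glass, exactly as shown in the problem or the answer.
Target oxide masses per 1000 pbw glass:
  MgO: 41.07% × 1000 = 410.7 pbw
  SiO2: 43.35% × 1000 = 433.5 pbw
  B2O3: 5.479% × 1000 = 54.79 pbw
  ZrO2: 10.09% × 1000 = 100.9 pbw
Balance tally, oxide-wise, on the weights just shown, under the basis named above (summed amounts equal target values once rounding is allowed for):
  MgO: 606.0·0.3169 + 222.0·0.9851 = 410.7 pbw (target 410.7 pbw)
  SiO2: 606.0·0.6335 + 150.7·0.3293 = 433.5 pbw (target 433.5 pbw)
  B2O3: 96.94·0.5652 = 54.79 pbw (target 54.79 pbw)
  ZrO2: 150.7·0.6697 = 100.9 pbw (target 100.9 pbw)
Consistency of the glass mass: Σ batch − LOI loss = 1000 pbw (the targets, summed, come to 999.9 pbw; against the stated basis, 1000 pbw — a pure rounding effect).
Adding the batch up: Σ batch = 1076 pbw; ignition loss, Σ(batch × LOI) = 75.67 pbw; yield = glass ÷ total batch = 92.97%.

Batch per 1000 pbw glass:
  Mg3Si4O10(OH)2: 606.0 pbw
  zircon sand: 150.7 pbw
  boric acid: 96.94 pbw
  magnesia: 222.0 pbw
Total batch = 1076 pbw; LOI loss = 75.67 pbw; yield = 92.97%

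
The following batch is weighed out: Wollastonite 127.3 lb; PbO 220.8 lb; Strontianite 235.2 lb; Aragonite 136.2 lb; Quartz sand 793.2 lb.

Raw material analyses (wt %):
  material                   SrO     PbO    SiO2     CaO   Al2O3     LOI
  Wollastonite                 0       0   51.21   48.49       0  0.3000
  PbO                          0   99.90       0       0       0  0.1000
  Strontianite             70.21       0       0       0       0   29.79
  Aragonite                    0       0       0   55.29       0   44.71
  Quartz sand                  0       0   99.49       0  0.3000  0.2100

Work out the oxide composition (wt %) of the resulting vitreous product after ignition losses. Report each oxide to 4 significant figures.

Glass mass = 1379 lb (batch 1513 − LOI 133.2).
Composition: SrO 11.97%, PbO 15.99%, SiO2 61.93%, CaO 9.934%, Al2O3 0.1725%

Values along the way are printed (rounded to four significant figures) alongside each step. The whole derivation keeps full float precision in all steps; each reported value takes just one rounding; derived quantities (net glass mass, the totals, five oxide percentages, LOI, yield) are computed at full precision from the batch weights on 1379 lb of glass, as they appear in problem or answer.
Oxide masses out of the charge:
  SrO: 235.2·0.7021 = 165.1 lb
  PbO: 220.8·0.9990 = 220.6 lb
  SiO2: 127.3·0.5121 + 793.2·0.9949 = 854.3 lb
  CaO: 127.3·0.4849 + 136.2·0.5529 = 137.0 lb
  Al2O3: 793.2·0.003000 = 2.380 lb
LOI: 127.3·0.003000 + 220.8·0.001000 + 235.2·0.2979 + 136.2·0.4471 + 793.2·0.002100 = 133.2 lb
Net of LOI, the glass mass = 1513 − 133.2 = 1379 lb (= Σ oxide masses)
each oxide over glass, ×100, is wt %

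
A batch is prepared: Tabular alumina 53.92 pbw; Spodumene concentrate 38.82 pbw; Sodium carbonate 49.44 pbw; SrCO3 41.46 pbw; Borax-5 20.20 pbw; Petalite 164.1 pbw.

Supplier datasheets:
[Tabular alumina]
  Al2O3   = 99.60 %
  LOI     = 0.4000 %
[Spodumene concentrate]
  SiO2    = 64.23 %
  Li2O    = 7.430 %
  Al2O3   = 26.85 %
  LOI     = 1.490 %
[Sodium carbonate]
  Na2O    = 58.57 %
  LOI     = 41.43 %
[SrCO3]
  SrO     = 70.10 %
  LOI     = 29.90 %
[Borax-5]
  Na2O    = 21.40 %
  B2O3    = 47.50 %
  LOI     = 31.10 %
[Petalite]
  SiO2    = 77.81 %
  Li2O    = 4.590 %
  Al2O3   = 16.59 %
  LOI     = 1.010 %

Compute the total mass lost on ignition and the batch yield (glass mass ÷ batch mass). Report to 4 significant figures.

All internal work maintains full float precision in all steps. The intermediate values appear with 4-significant-digit rounding alongside each step; a single rounding completes every reported figure — derived quantities, which include the yield, the six compositions, glass mass, totals, ignition loss, are recomputed in full precision, as given in question or answer, from the batch weights for 326.3 pbw of glass.
Loss on ignition, line by line:
  Tabular alumina: 53.92 × 0.004000 = 0.2157 pbw
  Spodumene concentrate: 38.82 × 0.01490 = 0.5784 pbw
  Sodium carbonate: 49.44 × 0.4143 = 20.48 pbw
  SrCO3: 41.46 × 0.2990 = 12.40 pbw
  Borax-5: 20.20 × 0.3110 = 6.282 pbw
  Petalite: 164.1 × 0.01010 = 1.657 pbw
Total LOI = 41.61 pbw
Glass = batch − LOI = 367.9 − 41.61 = 326.3 pbw

LOI loss = 41.61 pbw; glass = 326.3 pbw; yield = 88.69%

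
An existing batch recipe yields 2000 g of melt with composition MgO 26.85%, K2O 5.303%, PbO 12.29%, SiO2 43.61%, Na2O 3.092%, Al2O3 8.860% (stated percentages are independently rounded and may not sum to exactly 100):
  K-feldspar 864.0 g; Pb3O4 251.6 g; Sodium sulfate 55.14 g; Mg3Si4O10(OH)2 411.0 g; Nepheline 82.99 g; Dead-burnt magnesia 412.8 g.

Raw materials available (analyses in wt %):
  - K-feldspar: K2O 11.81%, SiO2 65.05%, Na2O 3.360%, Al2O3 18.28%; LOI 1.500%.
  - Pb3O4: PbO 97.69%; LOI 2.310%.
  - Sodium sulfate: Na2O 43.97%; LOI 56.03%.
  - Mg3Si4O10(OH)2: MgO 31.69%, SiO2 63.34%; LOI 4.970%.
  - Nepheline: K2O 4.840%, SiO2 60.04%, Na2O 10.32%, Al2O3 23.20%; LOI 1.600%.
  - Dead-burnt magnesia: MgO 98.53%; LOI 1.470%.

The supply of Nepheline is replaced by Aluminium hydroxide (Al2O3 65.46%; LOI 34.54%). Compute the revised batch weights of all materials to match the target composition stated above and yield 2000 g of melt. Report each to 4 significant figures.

All arithmetic maintains full float precision at every stage. The intermediate values are shown with 4-significant-figure rounding on the page; a single rounding finalizes each reported result. Derived quantities, which include glass mass, ignition loss, yield, totals, the six compositions, are computed in full float precision, as they appear in the problem or the answer, using the weight values on 2000 g of glass.
Per-oxide target masses for 2000 g melt:
  MgO: 26.85% × 2000 = 537.0 g
  K2O: 5.303% × 2000 = 106.1 g
  PbO: 12.29% × 2000 = 245.8 g
  SiO2: 43.61% × 2000 = 872.2 g
  Na2O: 3.092% × 2000 = 61.84 g
  Al2O3: 8.860% × 2000 = 177.2 g
Oxide-by-oxide audit applying the batch weights above, versus the basis set out (each sum matches its target mass inside rounding margins):
  MgO: 454.7·0.3169 + 398.8·0.9853 = 537.0 g (target 537.0 g)
  K2O: 898.1·0.1181 = 106.1 g (target 106.1 g)
  PbO: 251.6·0.9769 = 245.8 g (target 245.8 g)
  SiO2: 898.1·0.6505 + 454.7·0.6334 = 872.2 g (target 872.2 g)
  Na2O: 898.1·0.03360 + 72.02·0.4397 = 61.84 g (target 61.84 g)
  Al2O3: 898.1·0.1828 + 19.91·0.6546 = 177.2 g (target 177.2 g)
The glass-mass cross-check: batch Σ − ignition loss = 2000 g (the targets, summed, come to 2000 g; with the basis standing at 2000 g — gaps are rounding artifacts).
Total batch = Σ batch = 2095 g; ignition loss, Σ(batch × LOI) = 94.97 g; yield: glass divided by total = 95.47%.

Revised batch per 2000 g melt:
  K-feldspar: 898.1 g
  Pb3O4: 251.6 g
  Sodium sulfate: 72.02 g
  Mg3Si4O10(OH)2: 454.7 g
  Aluminium hydroxide: 19.91 g
  Dead-burnt magnesia: 398.8 g
Total batch = 2095 g; LOI loss = 94.97 g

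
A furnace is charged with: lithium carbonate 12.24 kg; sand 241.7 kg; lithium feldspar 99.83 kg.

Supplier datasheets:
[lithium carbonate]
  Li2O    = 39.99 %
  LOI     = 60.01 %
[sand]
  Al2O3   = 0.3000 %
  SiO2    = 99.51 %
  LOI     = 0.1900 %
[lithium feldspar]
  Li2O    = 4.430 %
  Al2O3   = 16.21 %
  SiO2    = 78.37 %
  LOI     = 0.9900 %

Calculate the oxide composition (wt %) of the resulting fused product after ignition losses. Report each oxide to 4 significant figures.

All arithmetic keeps full precision in every operation — mid-chain values are displayed with 4-significant-digit rounding as written — every reported result is rounded once only — all derived quantities are re-derived starting from the weights at 345.0 kg of glass at exact precision (net glass mass, ignition loss, the three compositions, the totals, the yield), as written in question or answer.
Delivered oxide masses:
  Li2O: 12.24·0.3999 + 99.83·0.04430 = 9.317 kg
  Al2O3: 241.7·0.003000 + 99.83·0.1621 = 16.91 kg
  SiO2: 241.7·0.9951 + 99.83·0.7837 = 318.8 kg
LOI: 12.24·0.6001 + 241.7·0.001900 + 99.83·0.009900 = 8.793 kg
Glass mass = batch − LOI = 353.8 − 8.793 = 345.0 kg (= the summed oxide contributions)
percent share: oxide ÷ glass, ×100

Glass mass = 345.0 kg (batch 353.8 − LOI 8.793).
Composition: Li2O 2.701%, Al2O3 4.901%, SiO2 92.40%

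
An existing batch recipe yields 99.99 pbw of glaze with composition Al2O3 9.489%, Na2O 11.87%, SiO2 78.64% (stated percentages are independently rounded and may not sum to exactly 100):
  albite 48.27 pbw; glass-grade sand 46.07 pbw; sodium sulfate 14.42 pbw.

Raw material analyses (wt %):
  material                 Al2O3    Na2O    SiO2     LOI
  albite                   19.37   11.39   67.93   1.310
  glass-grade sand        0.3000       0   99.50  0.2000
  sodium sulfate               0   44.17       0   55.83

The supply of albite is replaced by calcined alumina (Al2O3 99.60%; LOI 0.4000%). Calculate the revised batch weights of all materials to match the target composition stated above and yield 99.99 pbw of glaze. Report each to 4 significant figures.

Revised batch per 99.99 pbw glaze:
  calcined alumina: 9.288 pbw
  glass-grade sand: 79.03 pbw
  sodium sulfate: 26.87 pbw
Total batch = 115.2 pbw; LOI loss = 15.20 pbw

In-progress results appear, rounded to four significant figures, as written. The working math maintains exact precision in every operation — every reported value includes exactly one rounding. Derived quantities, including three oxide percentages, yield, net glass mass, LOI, the totals, are rebuilt from the weighed amounts per 99.99 pbw of glass at exact precision, as they appear in the problem or answer text.
Oxide mass targets, per 99.99 pbw glaze:
  Al2O3: 9.489% × 99.99 = 9.488 pbw
  Na2O: 11.87% × 99.99 = 11.87 pbw
  SiO2: 78.64% × 99.99 = 78.63 pbw
Per-oxide balance check with the batch weights as given, versus the basis set out (every target is met by its sum exact up to rounding of places):
  Al2O3: 9.288·0.9960 + 79.03·0.003000 = 9.488 pbw (target 9.488 pbw)
  Na2O: 26.87·0.4417 = 11.87 pbw (target 11.87 pbw)
  SiO2: 79.03·0.9950 = 78.63 pbw (target 78.63 pbw)
The glass-mass cross-check: the batch minus its LOI: 99.99 pbw (summing oxide targets gives 99.99 pbw; basis as stated: 99.99 pbw — differing by rounding only).
Summing the batch: Σ batch = 115.2 pbw; LOI loss = Σ batch·LOI = 15.20 pbw; the yield ratio, glass ÷ batch: 86.81%.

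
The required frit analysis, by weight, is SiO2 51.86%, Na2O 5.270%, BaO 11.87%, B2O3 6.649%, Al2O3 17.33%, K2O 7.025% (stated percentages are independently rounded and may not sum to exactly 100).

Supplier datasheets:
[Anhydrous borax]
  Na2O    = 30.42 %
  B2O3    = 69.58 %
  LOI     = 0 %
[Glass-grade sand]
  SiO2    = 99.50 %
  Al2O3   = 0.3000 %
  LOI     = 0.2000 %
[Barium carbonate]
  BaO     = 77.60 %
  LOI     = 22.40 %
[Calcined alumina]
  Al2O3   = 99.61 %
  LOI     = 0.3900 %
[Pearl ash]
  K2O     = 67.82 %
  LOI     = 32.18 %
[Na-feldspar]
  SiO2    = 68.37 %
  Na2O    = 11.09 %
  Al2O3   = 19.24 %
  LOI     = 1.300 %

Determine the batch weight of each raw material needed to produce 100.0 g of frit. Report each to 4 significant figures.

Batch per 100.0 g frit:
  Anhydrous borax: 9.556 g
  Glass-grade sand: 37.48 g
  Barium carbonate: 15.30 g
  Calcined alumina: 13.17 g
  Pearl ash: 10.36 g
  Na-feldspar: 21.31 g
Total batch = 107.2 g; LOI loss = 7.164 g; yield = 93.32%

Values along the way are printed with 4-significant-figure rounding in the printout. The whole derivation keeps full precision from start to finish — a single rounding finalizes every reported figure — derived quantities (glass mass, the six compositions, totals, yield, ignition loss) are rebuilt from the weighed amounts on 100.0 g of glass at full precision, as quoted within the question or the answer.
The oxide mass targets at 100.0 g frit:
  SiO2: 51.86% × 100.0 = 51.86 g
  Na2O: 5.270% × 100.0 = 5.270 g
  BaO: 11.87% × 100.0 = 11.87 g
  B2O3: 6.649% × 100.0 = 6.649 g
  Al2O3: 17.33% × 100.0 = 17.33 g
  K2O: 7.025% × 100.0 = 7.025 g
Verifying the oxide balance on the weights just shown, against the basis in use (sum by sum, the targets are met exact up to rounding of places):
  SiO2: 37.48·0.9950 + 21.31·0.6837 = 51.86 g (target 51.86 g)
  Na2O: 9.556·0.3042 + 21.31·0.1109 = 5.270 g (target 5.270 g)
  BaO: 15.30·0.7760 = 11.87 g (target 11.87 g)
  B2O3: 9.556·0.6958 = 6.649 g (target 6.649 g)
  Al2O3: 37.48·0.003000 + 13.17·0.9961 + 21.31·0.1924 = 17.33 g (target 17.33 g)
  K2O: 10.36·0.6782 = 7.026 g (target 7.025 g)
Glass-mass closure: batch Σ − ignition loss = 100.0 g (oxide target masses add up to 100.0 g; against the stated basis, 100.0 g — rounding explains the deltas).
Adding the batch up: Σ batch = 107.2 g; Σ batch·LOI gives LOI loss = 7.164 g; as yield: glass ÷ batch → 93.32%.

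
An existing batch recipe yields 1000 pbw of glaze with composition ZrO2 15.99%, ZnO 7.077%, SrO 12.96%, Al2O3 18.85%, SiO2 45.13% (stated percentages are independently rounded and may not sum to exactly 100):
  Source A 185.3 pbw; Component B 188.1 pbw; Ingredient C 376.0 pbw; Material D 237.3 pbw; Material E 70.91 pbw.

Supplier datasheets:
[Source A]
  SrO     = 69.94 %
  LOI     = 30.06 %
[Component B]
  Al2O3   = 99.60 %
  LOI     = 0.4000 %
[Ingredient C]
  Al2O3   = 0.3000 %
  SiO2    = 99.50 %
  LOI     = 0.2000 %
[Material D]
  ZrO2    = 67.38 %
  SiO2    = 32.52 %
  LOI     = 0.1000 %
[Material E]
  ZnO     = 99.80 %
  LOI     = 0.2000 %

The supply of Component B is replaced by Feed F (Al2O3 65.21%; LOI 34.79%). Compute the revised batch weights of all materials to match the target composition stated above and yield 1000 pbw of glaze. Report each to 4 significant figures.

Revised batch per 1000 pbw glaze:
  Source A: 185.3 pbw
  Feed F: 287.3 pbw
  Ingredient C: 376.0 pbw
  Material D: 237.3 pbw
  Material E: 70.91 pbw
Total batch = 1157 pbw; LOI loss = 156.8 pbw

The whole derivation holds full float precision from first step to last; in-progress results are printed with 4-significant-digit rounding between the steps — each reported figure takes just one rounding — all derived quantities are computed using the weight values on 1000 pbw of glass in exact precision (yield, net glass mass, totals, the five compositions, ignition loss) exactly as shown in the question or the answer.
Target masses of each oxide per 1000 pbw glaze:
  ZrO2: 15.99% × 1000 = 159.9 pbw
  ZnO: 7.077% × 1000 = 70.77 pbw
  SrO: 12.96% × 1000 = 129.6 pbw
  Al2O3: 18.85% × 1000 = 188.5 pbw
  SiO2: 45.13% × 1000 = 451.3 pbw
Per-oxide balance check using the reported weights, per the basis as stated (sums match the target masses within answer rounding):
  ZrO2: 237.3·0.6738 = 159.9 pbw (target 159.9 pbw)
  ZnO: 70.91·0.9980 = 70.77 pbw (target 70.77 pbw)
  SrO: 185.3·0.6994 = 129.6 pbw (target 129.6 pbw)
  Al2O3: 287.3·0.6521 + 376.0·0.003000 = 188.5 pbw (target 188.5 pbw)
  SiO2: 376.0·0.9950 + 237.3·0.3252 = 451.3 pbw (target 451.3 pbw)
Glass-mass bookkeeping: the batch minus its LOI: 1000 pbw (summing oxide targets gives 1000 pbw; stated basis 1000 pbw — rounding explains the deltas).
Batch grand total — Σ batch = 1157 pbw; the LOI term Σ batch·LOI equals 156.8 pbw; yield: glass divided by total = 86.45%.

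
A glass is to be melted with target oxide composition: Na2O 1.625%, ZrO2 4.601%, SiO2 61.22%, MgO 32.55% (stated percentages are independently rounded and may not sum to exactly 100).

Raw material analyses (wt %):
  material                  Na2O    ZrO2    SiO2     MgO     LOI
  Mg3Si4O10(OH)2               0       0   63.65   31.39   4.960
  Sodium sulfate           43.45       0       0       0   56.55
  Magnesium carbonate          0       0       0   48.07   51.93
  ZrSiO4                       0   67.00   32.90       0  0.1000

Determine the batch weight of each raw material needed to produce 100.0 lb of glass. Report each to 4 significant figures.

Batch per 100.0 lb glass:
  Mg3Si4O10(OH)2: 92.63 lb
  Sodium sulfate: 3.740 lb
  Magnesium carbonate: 7.224 lb
  ZrSiO4: 6.867 lb
Total batch = 110.5 lb; LOI loss = 10.47 lb; yield = 90.52%

In-progress results are displayed rounded to 4 significant figures as written; every computation maintains full float precision in all steps. Every reported value takes just one rounding. Derived quantities (ignition loss, yield, glass mass, the four compositions, the totals) are computed in full precision using the weight values for 100.0 lb of glass, as quoted within the problem or answer text.
Oxide mass targets, per 100.0 lb glass:
  Na2O: 1.625% × 100.0 = 1.625 lb
  ZrO2: 4.601% × 100.0 = 4.601 lb
  SiO2: 61.22% × 100.0 = 61.22 lb
  MgO: 32.55% × 100.0 = 32.55 lb
Checking each oxide sum per the reported batch figures, per the basis as stated (summed amounts equal target values net of answer rounding effects):
  Na2O: 3.740·0.4345 = 1.625 lb (target 1.625 lb)
  ZrO2: 6.867·0.6700 = 4.601 lb (target 4.601 lb)
  SiO2: 92.63·0.6365 + 6.867·0.3290 = 61.22 lb (target 61.22 lb)
  MgO: 92.63·0.3139 + 7.224·0.4807 = 32.55 lb (target 32.55 lb)
Glass-mass bookkeeping: whole batch net of LOI = 99.99 lb (summing oxide targets gives 100.0 lb; with the basis standing at 100.0 lb — a pure rounding effect).
Adding the batch up: Σ batch = 110.5 lb; LOI removed, Σ of batch·LOI: 10.47 lb; the yield ratio, glass ÷ batch: 90.52%.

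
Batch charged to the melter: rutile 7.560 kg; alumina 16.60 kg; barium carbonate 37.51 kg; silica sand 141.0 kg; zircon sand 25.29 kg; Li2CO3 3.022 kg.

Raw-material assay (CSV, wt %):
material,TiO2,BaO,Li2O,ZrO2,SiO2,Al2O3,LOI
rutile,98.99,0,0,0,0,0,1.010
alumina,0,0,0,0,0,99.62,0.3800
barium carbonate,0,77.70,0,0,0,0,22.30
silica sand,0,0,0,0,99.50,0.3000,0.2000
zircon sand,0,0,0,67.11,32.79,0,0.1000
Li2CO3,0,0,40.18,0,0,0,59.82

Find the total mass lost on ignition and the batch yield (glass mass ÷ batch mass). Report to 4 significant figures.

All internal work holds full float precision in every operation — mid-chain values are shown, with 4-significant-digit rounding, between the steps; exactly one rounding lands on each reported number. All derived quantities (glass mass, yield, the six compositions, totals, LOI) are rebuilt in full float precision starting from the weights at 220.4 kg of glass exactly as printed in problem or answer.
Per-material ignition loss:
  rutile: 7.560 × 0.01010 = 0.07636 kg
  alumina: 16.60 × 0.003800 = 0.06308 kg
  barium carbonate: 37.51 × 0.2230 = 8.365 kg
  silica sand: 141.0 × 0.002000 = 0.2820 kg
  zircon sand: 25.29 × 0.001000 = 0.02529 kg
  Li2CO3: 3.022 × 0.5982 = 1.808 kg
Total LOI = 10.62 kg
Glass = batch − LOI = 231.0 − 10.62 = 220.4 kg

LOI loss = 10.62 kg; glass = 220.4 kg; yield = 95.40%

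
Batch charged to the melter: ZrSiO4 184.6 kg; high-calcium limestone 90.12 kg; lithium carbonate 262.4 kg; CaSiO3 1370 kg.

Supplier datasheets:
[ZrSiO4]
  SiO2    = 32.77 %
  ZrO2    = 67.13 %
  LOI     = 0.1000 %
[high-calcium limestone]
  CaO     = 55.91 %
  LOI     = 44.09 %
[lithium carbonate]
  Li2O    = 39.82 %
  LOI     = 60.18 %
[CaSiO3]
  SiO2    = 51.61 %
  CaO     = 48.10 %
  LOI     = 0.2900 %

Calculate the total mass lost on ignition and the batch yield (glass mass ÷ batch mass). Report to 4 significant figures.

The intermediate values are shown rounded to 4 significant digits when written out; all arithmetic holds exact precision through every step. A single rounding yields every reported result — all derived quantities are carried from the weighed amounts at 1705 kg of glass at exact precision (yield, the four compositions, ignition loss, the totals, net glass mass), as set out in question or answer.
Material-by-material LOI:
  ZrSiO4: 184.6 × 0.001000 = 0.1846 kg
  high-calcium limestone: 90.12 × 0.4409 = 39.73 kg
  lithium carbonate: 262.4 × 0.6018 = 157.9 kg
  CaSiO3: 1370 × 0.002900 = 3.973 kg
Total LOI = 201.8 kg
Glass = batch − LOI = 1907 − 201.8 = 1705 kg

LOI loss = 201.8 kg; glass = 1705 kg; yield = 89.42%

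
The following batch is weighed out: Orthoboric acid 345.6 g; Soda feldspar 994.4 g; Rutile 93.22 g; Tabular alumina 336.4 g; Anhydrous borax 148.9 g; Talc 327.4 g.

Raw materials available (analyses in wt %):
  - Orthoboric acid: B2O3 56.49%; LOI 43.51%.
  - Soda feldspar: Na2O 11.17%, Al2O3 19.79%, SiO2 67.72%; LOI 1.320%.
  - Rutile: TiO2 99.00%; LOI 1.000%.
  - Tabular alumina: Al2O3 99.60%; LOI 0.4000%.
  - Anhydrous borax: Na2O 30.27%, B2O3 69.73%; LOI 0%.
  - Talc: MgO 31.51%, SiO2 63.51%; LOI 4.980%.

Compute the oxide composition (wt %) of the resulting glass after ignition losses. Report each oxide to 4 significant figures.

Working values are displayed rounded to 4 significant digits in the working. Every computation keeps full precision through the solve. Each reported figure sees exactly one rounding. All derived quantities are rebuilt using the weight values per 2064 g of glass in exact precision (the totals, LOI, glass mass, yield, six oxide percentages), as they appear in problem or answer.
Per-oxide mass from batch:
  Na2O: 994.4·0.1117 + 148.9·0.3027 = 156.1 g
  Al2O3: 994.4·0.1979 + 336.4·0.9960 = 531.8 g
  MgO: 327.4·0.3151 = 103.2 g
  TiO2: 93.22·0.9900 = 92.29 g
  B2O3: 345.6·0.5649 + 148.9·0.6973 = 299.1 g
  SiO2: 994.4·0.6772 + 327.4·0.6351 = 881.3 g
LOI: 345.6·0.4351 + 994.4·0.01320 + 93.22·0.01000 + 336.4·0.004000 + 327.4·0.04980 = 182.1 g
Net of LOI, the glass mass = 2246 − 182.1 = 2064 g (= Σ oxide masses)
wt % = 100 × oxide mass / glass mass

Glass mass = 2064 g (batch 2246 − LOI 182.1).
Composition: Na2O 7.566%, Al2O3 25.77%, MgO 4.999%, TiO2 4.472%, B2O3 14.49%, SiO2 42.70%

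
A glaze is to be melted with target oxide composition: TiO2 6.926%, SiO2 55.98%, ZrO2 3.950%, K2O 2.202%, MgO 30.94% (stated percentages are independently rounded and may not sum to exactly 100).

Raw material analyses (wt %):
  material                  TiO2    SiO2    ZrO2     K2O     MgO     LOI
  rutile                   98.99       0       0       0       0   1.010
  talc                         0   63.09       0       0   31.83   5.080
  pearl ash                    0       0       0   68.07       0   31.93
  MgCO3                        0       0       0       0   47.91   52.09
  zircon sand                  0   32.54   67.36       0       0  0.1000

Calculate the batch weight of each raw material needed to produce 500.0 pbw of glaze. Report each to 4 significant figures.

Every computation holds full float precision in every operation; mid-chain values appear, rounded to 4 significant digits, as written — each reported result takes exactly one rounding — all derived quantities, including totals, glass mass, LOI, five oxide percentages, yield, are computed starting from the weights on 500.0 pbw of glass at full float precision as given in problem or answer.
Oxide mass targets, per 500.0 pbw glaze:
  TiO2: 6.926% × 500.0 = 34.63 pbw
  SiO2: 55.98% × 500.0 = 279.9 pbw
  ZrO2: 3.950% × 500.0 = 19.75 pbw
  K2O: 2.202% × 500.0 = 11.01 pbw
  MgO: 30.94% × 500.0 = 154.7 pbw
A balance pass over the oxides, applying the batch weights above, under the basis named above (sums match the target masses given rounding of the digits):
  TiO2: 34.98·0.9899 = 34.63 pbw (target 34.63 pbw)
  SiO2: 428.5·0.6309 + 29.32·0.3254 = 279.9 pbw (target 279.9 pbw)
  ZrO2: 29.32·0.6736 = 19.75 pbw (target 19.75 pbw)
  K2O: 16.17·0.6807 = 11.01 pbw (target 11.01 pbw)
  MgO: 428.5·0.3183 + 38.19·0.4791 = 154.7 pbw (target 154.7 pbw)
The glass-mass cross-check: batch total minus LOI = 500.0 pbw (the targets, summed, come to 500.0 pbw; with the basis standing at 500.0 pbw — a pure rounding effect).
Total batch = Σ batch = 547.2 pbw; loss to ignition Σ batch·LOI = 47.21 pbw; as yield: glass ÷ batch → 91.37%.

Batch per 500.0 pbw glaze:
  rutile: 34.98 pbw
  talc: 428.5 pbw
  pearl ash: 16.17 pbw
  MgCO3: 38.19 pbw
  zircon sand: 29.32 pbw
Total batch = 547.2 pbw; LOI loss = 47.21 pbw; yield = 91.37%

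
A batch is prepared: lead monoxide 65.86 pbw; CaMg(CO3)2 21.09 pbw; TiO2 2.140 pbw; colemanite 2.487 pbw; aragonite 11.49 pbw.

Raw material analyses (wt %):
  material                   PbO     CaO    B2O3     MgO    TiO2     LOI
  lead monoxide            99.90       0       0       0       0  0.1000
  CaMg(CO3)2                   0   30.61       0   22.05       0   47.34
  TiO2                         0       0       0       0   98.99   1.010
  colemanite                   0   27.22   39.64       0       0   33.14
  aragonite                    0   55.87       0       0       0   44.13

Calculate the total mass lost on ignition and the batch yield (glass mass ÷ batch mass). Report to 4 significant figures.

LOI loss = 15.97 pbw; glass = 87.10 pbw; yield = 84.51%

In-progress results are printed, with 4-significant-digit rounding, in the printout — each numeric step carries full float precision at every stage — every reported figure takes just one rounding — the derived quantities, which include the totals, LOI, the five compositions, yield, net glass mass, are carried at exact precision, precisely as stated by the question or the answer, from the weighed amounts at 87.10 pbw of glass.
Per-material ignition loss:
  lead monoxide: 65.86 × 0.001000 = 0.06586 pbw
  CaMg(CO3)2: 21.09 × 0.4734 = 9.984 pbw
  TiO2: 2.140 × 0.01010 = 0.02161 pbw
  colemanite: 2.487 × 0.3314 = 0.8242 pbw
  aragonite: 11.49 × 0.4413 = 5.071 pbw
Total LOI = 15.97 pbw
Glass = batch − LOI = 103.1 − 15.97 = 87.10 pbw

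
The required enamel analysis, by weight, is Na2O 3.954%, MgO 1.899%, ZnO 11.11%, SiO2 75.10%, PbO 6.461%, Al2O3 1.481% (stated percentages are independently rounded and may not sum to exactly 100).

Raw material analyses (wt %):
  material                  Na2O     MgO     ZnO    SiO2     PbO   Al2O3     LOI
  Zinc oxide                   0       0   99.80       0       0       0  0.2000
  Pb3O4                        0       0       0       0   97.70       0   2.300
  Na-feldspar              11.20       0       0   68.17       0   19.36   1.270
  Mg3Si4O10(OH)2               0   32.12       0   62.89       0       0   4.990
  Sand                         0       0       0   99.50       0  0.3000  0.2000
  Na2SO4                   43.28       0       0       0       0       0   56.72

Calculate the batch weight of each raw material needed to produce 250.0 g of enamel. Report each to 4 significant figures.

Batch per 250.0 g enamel:
  Zinc oxide: 27.83 g
  Pb3O4: 16.53 g
  Na-feldspar: 16.52 g
  Mg3Si4O10(OH)2: 14.78 g
  Sand: 168.0 g
  Na2SO4: 18.56 g
Total batch = 262.2 g; LOI loss = 12.25 g; yield = 95.33%

Values along the way are displayed rounded to 4 significant figures on the page — every computation maintains full float precision from first step to last. Each reported value sees exactly one rounding; all derived quantities (the six compositions, the yield, glass mass, ignition loss, totals) are rebuilt at full precision from the batch weights at 250.0 g of glass as they appear in the problem or answer text.
Per-oxide target masses for 250.0 g enamel:
  Na2O: 3.954% × 250.0 = 9.885 g
  MgO: 1.899% × 250.0 = 4.748 g
  ZnO: 11.11% × 250.0 = 27.78 g
  SiO2: 75.10% × 250.0 = 187.8 g
  PbO: 6.461% × 250.0 = 16.15 g
  Al2O3: 1.481% × 250.0 = 3.702 g
Oxide-by-oxide audit working from each reported weight, at the basis given (target by target, the sums agree given rounding of the digits):
  Na2O: 16.52·0.1120 + 18.56·0.4328 = 9.883 g (target 9.885 g)
  MgO: 14.78·0.3212 = 4.747 g (target 4.748 g)
  ZnO: 27.83·0.9980 = 27.77 g (target 27.78 g)
  SiO2: 16.52·0.6817 + 14.78·0.6289 + 168.0·0.9950 = 187.7 g (target 187.8 g)
  PbO: 16.53·0.9770 = 16.15 g (target 16.15 g)
  Al2O3: 16.52·0.1936 + 168.0·0.003000 = 3.702 g (target 3.702 g)
Glass-mass sanity pass: Σ batch − LOI loss = 250.0 g (targets for the oxides total 250.0 g; the stated basis being 250.0 g — deltas are rounding alone).
Total batch = Σ batch = 262.2 g; LOI removed, Σ of batch·LOI: 12.25 g; yield, glass over the total, = 95.33%.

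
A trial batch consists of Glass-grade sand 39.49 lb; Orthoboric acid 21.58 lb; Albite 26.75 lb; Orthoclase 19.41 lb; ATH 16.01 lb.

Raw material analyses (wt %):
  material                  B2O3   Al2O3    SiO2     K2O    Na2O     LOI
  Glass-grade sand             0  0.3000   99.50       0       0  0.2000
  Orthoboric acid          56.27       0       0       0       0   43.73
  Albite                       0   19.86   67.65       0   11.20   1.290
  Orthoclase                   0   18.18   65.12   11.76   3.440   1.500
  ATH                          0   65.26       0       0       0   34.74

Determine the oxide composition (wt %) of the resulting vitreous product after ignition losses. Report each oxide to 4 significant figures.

Glass mass = 107.5 lb (batch 123.2 − LOI 15.71).
Composition: B2O3 11.29%, Al2O3 18.05%, SiO2 65.13%, K2O 2.123%, Na2O 3.407%

The working math carries exact precision all the way through. Mid-chain values are printed rounded to four significant figures within the worked lines. A single rounding produces each reported result; derived quantities, which include net glass mass, the totals, ignition loss, the five compositions, the yield, are rebuilt at full float precision, as set out in either problem or answer, from the batch weights on 107.5 lb of glass.
What the batch supplies per oxide:
  B2O3: 21.58·0.5627 = 12.14 lb
  Al2O3: 39.49·0.003000 + 26.75·0.1986 + 19.41·0.1818 + 16.01·0.6526 = 19.41 lb
  SiO2: 39.49·0.9950 + 26.75·0.6765 + 19.41·0.6512 = 70.03 lb
  K2O: 19.41·0.1176 = 2.283 lb
  Na2O: 26.75·0.1120 + 19.41·0.03440 = 3.664 lb
LOI: 39.49·0.002000 + 21.58·0.4373 + 26.75·0.01290 + 19.41·0.01500 + 16.01·0.3474 = 15.71 lb
Resulting glass, batch − LOI: 123.2 − 15.71 = 107.5 lb (consistent with Σ oxide mass)
percent share: oxide ÷ glass, ×100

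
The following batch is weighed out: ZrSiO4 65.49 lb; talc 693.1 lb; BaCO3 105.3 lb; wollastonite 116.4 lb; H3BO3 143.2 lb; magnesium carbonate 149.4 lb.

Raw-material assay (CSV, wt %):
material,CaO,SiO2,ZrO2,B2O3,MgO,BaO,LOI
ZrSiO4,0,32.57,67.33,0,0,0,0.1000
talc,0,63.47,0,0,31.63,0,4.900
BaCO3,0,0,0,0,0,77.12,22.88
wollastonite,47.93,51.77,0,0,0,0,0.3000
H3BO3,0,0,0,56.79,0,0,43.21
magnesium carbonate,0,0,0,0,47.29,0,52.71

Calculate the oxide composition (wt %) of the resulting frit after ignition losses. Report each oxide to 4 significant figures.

The working math maintains exact precision at every stage; intermediates appear, rounded to 4 significant figures, in the printout. Every reported value takes just one rounding — all derived quantities, which include yield, LOI, totals, the six compositions, net glass mass, are carried at full precision, as quoted within the problem or the answer, from the batch weights per 1074 lb of glass.
What the batch supplies per oxide:
  CaO: 116.4·0.4793 = 55.79 lb
  SiO2: 65.49·0.3257 + 693.1·0.6347 + 116.4·0.5177 = 521.5 lb
  ZrO2: 65.49·0.6733 = 44.09 lb
  B2O3: 143.2·0.5679 = 81.32 lb
  MgO: 693.1·0.3163 + 149.4·0.4729 = 289.9 lb
  BaO: 105.3·0.7712 = 81.21 lb
LOI: 65.49·0.001000 + 693.1·0.04900 + 105.3·0.2288 + 116.4·0.003000 + 143.2·0.4321 + 149.4·0.5271 = 199.1 lb
batch − LOI leaves glass = 1273 − 199.1 = 1074 lb (the oxide masses sum to this)
each oxide over glass, ×100, is wt %

Glass mass = 1074 lb (batch 1273 − LOI 199.1).
Composition: CaO 5.196%, SiO2 48.57%, ZrO2 4.106%, B2O3 7.573%, MgO 27.00%, BaO 7.563%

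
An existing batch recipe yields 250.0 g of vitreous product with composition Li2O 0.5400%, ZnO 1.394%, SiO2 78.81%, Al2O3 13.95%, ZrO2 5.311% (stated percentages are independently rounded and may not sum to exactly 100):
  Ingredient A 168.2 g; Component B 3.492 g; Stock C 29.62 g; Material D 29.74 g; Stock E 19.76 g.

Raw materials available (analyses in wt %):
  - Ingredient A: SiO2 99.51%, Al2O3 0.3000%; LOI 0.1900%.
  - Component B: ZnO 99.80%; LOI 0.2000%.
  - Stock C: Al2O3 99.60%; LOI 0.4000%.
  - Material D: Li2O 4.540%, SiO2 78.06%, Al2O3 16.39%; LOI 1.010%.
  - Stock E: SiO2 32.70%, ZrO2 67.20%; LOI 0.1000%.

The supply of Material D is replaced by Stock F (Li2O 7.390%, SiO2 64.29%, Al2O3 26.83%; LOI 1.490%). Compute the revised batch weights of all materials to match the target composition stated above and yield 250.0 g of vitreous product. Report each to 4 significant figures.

The intermediate values are shown rounded to 4 significant digits within the worked lines. All arithmetic keeps exact precision in all steps; every reported value is rounded only once. All derived quantities (five oxide percentages, glass mass, the yield, LOI, totals) are computed from the weighed amounts on 250.0 g of glass in exact precision, as given in the problem or answer text.
Target oxide masses per 250.0 g vitreous product:
  Li2O: 0.5400% × 250.0 = 1.350 g
  ZnO: 1.394% × 250.0 = 3.485 g
  SiO2: 78.81% × 250.0 = 197.0 g
  Al2O3: 13.95% × 250.0 = 34.88 g
  ZrO2: 5.311% × 250.0 = 13.28 g
Mass-balance tally per oxide per the reported batch figures, at the basis given (every target is met by its sum within answer rounding):
  Li2O: 18.27·0.07390 = 1.350 g (target 1.350 g)
  ZnO: 3.492·0.9980 = 3.485 g (target 3.485 g)
  SiO2: 179.7·0.9951 + 18.27·0.6429 + 19.76·0.3270 = 197.0 g (target 197.0 g)
  Al2O3: 179.7·0.003000 + 29.55·0.9960 + 18.27·0.2683 = 34.87 g (target 34.88 g)
  ZrO2: 19.76·0.6720 = 13.28 g (target 13.28 g)
Glass-mass closure: whole batch net of LOI = 250.0 g (summing oxide targets gives 250.0 g; with the basis standing at 250.0 g — rounding explains the deltas).
Total batch = Σ batch = 250.8 g; ignition loss, Σ(batch × LOI) = 0.7586 g; glass ÷ batch gives a yield of 99.70%.

Revised batch per 250.0 g vitreous product:
  Ingredient A: 179.7 g
  Component B: 3.492 g
  Stock C: 29.55 g
  Stock F: 18.27 g
  Stock E: 19.76 g
Total batch = 250.8 g; LOI loss = 0.7586 g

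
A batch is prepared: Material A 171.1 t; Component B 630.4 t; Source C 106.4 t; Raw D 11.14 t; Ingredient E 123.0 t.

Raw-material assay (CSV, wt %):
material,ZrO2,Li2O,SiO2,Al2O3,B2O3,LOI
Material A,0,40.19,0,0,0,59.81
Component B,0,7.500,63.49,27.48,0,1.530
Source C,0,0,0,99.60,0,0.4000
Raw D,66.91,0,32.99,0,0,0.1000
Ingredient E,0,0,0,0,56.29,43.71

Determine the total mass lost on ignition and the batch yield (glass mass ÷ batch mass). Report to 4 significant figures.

LOI loss = 166.2 t; glass = 875.9 t; yield = 84.05%

Each numeric step holds full float precision in all steps — in-progress results are shown rounded to four significant figures across the worked steps. Exactly one rounding is applied to every reported value; derived quantities, which include LOI, glass mass, the yield, totals, five oxide percentages, are rebuilt at exact precision, precisely as stated by the problem or the answer, from the batch weights per 875.9 t of glass.
Each material's LOI contribution:
  Material A: 171.1 × 0.5981 = 102.3 t
  Component B: 630.4 × 0.01530 = 9.645 t
  Source C: 106.4 × 0.004000 = 0.4256 t
  Raw D: 11.14 × 0.001000 = 0.01114 t
  Ingredient E: 123.0 × 0.4371 = 53.76 t
Total LOI = 166.2 t
Glass = batch − LOI = 1042 − 166.2 = 875.9 t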